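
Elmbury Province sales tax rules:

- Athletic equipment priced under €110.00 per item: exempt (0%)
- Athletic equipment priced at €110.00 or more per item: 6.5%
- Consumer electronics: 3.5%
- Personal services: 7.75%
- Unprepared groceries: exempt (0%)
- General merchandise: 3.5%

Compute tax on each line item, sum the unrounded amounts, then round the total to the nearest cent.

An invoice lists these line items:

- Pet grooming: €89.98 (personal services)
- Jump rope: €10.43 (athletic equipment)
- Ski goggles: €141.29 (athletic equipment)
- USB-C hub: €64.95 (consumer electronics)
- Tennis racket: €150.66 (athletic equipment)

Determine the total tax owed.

€28.22

Pet grooming €89.98: personal services → 7.75% → €6.97345
Jump rope €10.43: athletic equipment, under €110.00 → 0% → €0.00
Ski goggles €141.29: athletic equipment, €110.00 or more → 6.5% → €9.18385
USB-C hub €64.95: consumer electronics → 3.5% → €2.27325
Tennis racket €150.66: athletic equipment, €110.00 or more → 6.5% → €9.7929
Unrounded tax sum = €28.22345 → €28.22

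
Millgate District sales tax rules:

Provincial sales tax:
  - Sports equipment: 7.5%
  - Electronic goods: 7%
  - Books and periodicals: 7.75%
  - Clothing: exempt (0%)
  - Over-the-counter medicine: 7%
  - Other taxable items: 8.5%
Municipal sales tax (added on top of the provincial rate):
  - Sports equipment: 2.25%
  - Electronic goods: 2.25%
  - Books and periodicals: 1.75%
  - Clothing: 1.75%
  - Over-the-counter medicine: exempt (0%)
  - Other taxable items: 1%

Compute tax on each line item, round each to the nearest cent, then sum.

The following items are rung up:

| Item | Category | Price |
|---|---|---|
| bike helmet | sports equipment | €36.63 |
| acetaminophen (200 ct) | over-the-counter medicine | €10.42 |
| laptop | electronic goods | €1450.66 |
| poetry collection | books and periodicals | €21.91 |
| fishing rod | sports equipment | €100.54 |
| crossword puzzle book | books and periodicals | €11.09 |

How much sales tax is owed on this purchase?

€151.42

Bike helmet €36.63: sports equipment → 7.5% + 2.25% municipal = 9.75% → €3.57
Acetaminophen (200 ct) €10.42: over-the-counter medicine → 7% + 0% municipal = 7% → €0.73
Laptop €1450.66: electronic goods → 7% + 2.25% municipal = 9.25% → €134.19
Poetry collection €21.91: books and periodicals → 7.75% + 1.75% municipal = 9.5% → €2.08
Fishing rod €100.54: sports equipment → 7.5% + 2.25% municipal = 9.75% → €9.80
Crossword puzzle book €11.09: books and periodicals → 7.75% + 1.75% municipal = 9.5% → €1.05
Total tax = €3.57 + €0.73 + €134.19 + €2.08 + €9.80 + €1.05 = €151.42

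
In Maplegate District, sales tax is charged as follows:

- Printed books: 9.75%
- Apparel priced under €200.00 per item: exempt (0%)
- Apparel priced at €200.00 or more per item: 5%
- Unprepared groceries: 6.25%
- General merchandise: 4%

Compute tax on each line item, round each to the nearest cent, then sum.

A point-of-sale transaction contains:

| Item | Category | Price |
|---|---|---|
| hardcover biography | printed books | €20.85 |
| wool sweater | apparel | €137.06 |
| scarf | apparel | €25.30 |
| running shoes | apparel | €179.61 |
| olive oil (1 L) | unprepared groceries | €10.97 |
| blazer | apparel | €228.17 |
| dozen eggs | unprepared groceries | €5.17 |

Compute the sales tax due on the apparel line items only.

€11.41

Wool sweater €137.06: apparel, under €200.00 → 0% → €0.00
Scarf €25.30: apparel, under €200.00 → 0% → €0.00
Running shoes €179.61: apparel, under €200.00 → 0% → €0.00
Blazer €228.17: apparel, €200.00 or more → 5% → €11.41
Tax on apparel = €0.00 + €0.00 + €0.00 + €11.41 = €11.41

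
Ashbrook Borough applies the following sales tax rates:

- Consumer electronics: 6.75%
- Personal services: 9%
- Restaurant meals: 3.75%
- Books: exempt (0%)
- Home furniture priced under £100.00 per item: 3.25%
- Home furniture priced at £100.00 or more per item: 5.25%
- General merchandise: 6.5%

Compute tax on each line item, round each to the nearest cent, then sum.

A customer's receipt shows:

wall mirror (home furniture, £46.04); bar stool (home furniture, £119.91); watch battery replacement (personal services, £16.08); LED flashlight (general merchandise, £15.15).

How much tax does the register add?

£10.23

Wall mirror £46.04: home furniture, under £100.00 → 3.25% → £1.50
Bar stool £119.91: home furniture, £100.00 or more → 5.25% → £6.30
Watch battery replacement £16.08: personal services → 9% → £1.45
LED flashlight £15.15: general merchandise → 6.5% → £0.98
Total tax = £1.50 + £6.30 + £1.45 + £0.98 = £10.23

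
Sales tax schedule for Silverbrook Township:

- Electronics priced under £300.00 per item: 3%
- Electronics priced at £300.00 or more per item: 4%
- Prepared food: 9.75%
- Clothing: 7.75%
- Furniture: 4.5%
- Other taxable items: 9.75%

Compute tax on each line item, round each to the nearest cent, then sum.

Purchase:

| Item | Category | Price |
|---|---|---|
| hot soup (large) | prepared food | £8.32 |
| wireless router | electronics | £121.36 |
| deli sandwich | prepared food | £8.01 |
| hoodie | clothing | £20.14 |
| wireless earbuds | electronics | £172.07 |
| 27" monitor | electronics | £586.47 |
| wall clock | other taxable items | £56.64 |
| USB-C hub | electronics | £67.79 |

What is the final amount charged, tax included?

Hot soup (large) £8.32: prepared food → 9.75% → £0.81
Wireless router £121.36: electronics, under £300.00 → 3% → £3.64
Deli sandwich £8.01: prepared food → 9.75% → £0.78
Hoodie £20.14: clothing → 7.75% → £1.56
Wireless earbuds £172.07: electronics, under £300.00 → 3% → £5.16
27" monitor £586.47: electronics, £300.00 or more → 4% → £23.46
Wall clock £56.64: other taxable items → 9.75% → £5.52
USB-C hub £67.79: electronics, under £300.00 → 3% → £2.03
Subtotal = £1040.80; tax = £42.96; total due = £1083.76

£1083.76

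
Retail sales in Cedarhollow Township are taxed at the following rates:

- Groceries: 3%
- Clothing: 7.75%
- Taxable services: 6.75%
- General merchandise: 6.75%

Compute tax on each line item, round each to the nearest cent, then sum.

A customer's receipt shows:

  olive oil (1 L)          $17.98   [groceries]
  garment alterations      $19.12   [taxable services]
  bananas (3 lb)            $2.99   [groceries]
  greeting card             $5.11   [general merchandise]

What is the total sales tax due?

Olive oil (1 L) $17.98: groceries → 3% → $0.54
Garment alterations $19.12: taxable services → 6.75% → $1.29
Bananas (3 lb) $2.99: groceries → 3% → $0.09
Greeting card $5.11: general merchandise → 6.75% → $0.34
Total tax = $0.54 + $1.29 + $0.09 + $0.34 = $2.26

$2.26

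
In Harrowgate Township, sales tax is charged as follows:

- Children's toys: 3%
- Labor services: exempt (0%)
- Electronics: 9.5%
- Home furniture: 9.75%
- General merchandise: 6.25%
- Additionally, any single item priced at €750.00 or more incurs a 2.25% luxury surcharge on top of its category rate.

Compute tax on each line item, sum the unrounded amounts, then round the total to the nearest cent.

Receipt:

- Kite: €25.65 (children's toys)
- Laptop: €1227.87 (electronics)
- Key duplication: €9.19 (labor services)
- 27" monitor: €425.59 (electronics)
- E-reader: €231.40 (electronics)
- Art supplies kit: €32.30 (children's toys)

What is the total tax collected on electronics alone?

€206.69

Laptop €1227.87: electronics → 9.5% + 2.25% surcharge = 11.75% → €144.274725
27" monitor €425.59: electronics → 9.5% → €40.43105
E-reader €231.40: electronics → 9.5% → €21.983
Tax on electronics: unrounded sum = €206.688775 → €206.69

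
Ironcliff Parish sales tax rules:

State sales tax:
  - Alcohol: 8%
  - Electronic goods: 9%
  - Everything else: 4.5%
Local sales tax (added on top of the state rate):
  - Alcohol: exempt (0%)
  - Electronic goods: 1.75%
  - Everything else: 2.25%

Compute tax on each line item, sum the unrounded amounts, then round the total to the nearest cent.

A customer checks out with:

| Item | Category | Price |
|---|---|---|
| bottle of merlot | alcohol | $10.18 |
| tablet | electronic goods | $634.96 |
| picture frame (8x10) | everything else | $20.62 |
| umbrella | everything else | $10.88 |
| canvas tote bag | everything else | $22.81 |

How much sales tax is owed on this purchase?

$72.74

Bottle of merlot $10.18: alcohol → 8% + 0% local = 8% → $0.8144
Tablet $634.96: electronic goods → 9% + 1.75% local = 10.75% → $68.2582
Picture frame (8x10) $20.62: everything else → 4.5% + 2.25% local = 6.75% → $1.39185
Umbrella $10.88: everything else → 4.5% + 2.25% local = 6.75% → $0.7344
Canvas tote bag $22.81: everything else → 4.5% + 2.25% local = 6.75% → $1.539675
Unrounded tax sum = $72.738525 → $72.74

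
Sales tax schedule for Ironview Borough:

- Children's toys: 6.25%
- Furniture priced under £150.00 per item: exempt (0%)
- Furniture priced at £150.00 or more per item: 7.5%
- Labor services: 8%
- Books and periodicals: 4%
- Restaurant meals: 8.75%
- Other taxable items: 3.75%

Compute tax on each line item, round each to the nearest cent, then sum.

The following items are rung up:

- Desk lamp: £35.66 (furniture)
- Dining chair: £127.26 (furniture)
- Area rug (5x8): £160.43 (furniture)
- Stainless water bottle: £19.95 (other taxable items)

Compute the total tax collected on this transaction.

£12.78

Desk lamp £35.66: furniture, under £150.00 → 0% → £0.00
Dining chair £127.26: furniture, under £150.00 → 0% → £0.00
Area rug (5x8) £160.43: furniture, £150.00 or more → 7.5% → £12.03
Stainless water bottle £19.95: other taxable items → 3.75% → £0.75
Total tax = £12.03 + £0.75 = £12.78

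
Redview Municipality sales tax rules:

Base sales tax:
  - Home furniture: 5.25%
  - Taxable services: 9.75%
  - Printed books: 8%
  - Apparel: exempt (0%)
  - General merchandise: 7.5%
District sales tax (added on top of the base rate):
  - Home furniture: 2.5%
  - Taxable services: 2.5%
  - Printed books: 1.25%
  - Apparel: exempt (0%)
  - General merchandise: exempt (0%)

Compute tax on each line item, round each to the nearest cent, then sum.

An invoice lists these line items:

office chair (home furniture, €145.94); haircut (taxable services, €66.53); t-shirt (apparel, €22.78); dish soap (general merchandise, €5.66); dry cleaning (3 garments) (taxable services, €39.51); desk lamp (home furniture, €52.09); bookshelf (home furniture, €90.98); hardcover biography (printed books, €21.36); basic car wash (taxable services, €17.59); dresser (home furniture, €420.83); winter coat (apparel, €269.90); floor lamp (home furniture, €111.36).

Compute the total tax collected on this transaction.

Office chair €145.94: home furniture → 5.25% + 2.5% district = 7.75% → €11.31
Haircut €66.53: taxable services → 9.75% + 2.5% district = 12.25% → €8.15
T-shirt €22.78: apparel → 0% + 0% district = 0% → €0.00
Dish soap €5.66: general merchandise → 7.5% + 0% district = 7.5% → €0.42
Dry cleaning (3 garments) €39.51: taxable services → 9.75% + 2.5% district = 12.25% → €4.84
Desk lamp €52.09: home furniture → 5.25% + 2.5% district = 7.75% → €4.04
Bookshelf €90.98: home furniture → 5.25% + 2.5% district = 7.75% → €7.05
Hardcover biography €21.36: printed books → 8% + 1.25% district = 9.25% → €1.98
Basic car wash €17.59: taxable services → 9.75% + 2.5% district = 12.25% → €2.15
Dresser €420.83: home furniture → 5.25% + 2.5% district = 7.75% → €32.61
Winter coat €269.90: apparel → 0% + 0% district = 0% → €0.00
Floor lamp €111.36: home furniture → 5.25% + 2.5% district = 7.75% → €8.63
Total tax = €11.31 + €8.15 + €0.42 + €4.84 + €4.04 + €7.05 + €1.98 + €2.15 + €32.61 + €8.63 = €81.18

€81.18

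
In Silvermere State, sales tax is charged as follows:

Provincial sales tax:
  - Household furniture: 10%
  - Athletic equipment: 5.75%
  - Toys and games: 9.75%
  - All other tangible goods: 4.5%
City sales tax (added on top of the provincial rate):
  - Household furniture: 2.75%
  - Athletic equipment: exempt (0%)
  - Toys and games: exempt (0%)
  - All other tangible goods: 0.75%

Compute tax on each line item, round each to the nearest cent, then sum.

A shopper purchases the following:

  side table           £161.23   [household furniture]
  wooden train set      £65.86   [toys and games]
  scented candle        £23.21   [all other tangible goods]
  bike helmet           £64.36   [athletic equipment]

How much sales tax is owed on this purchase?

Side table £161.23: household furniture → 10% + 2.75% city = 12.75% → £20.56
Wooden train set £65.86: toys and games → 9.75% + 0% city = 9.75% → £6.42
Scented candle £23.21: all other tangible goods → 4.5% + 0.75% city = 5.25% → £1.22
Bike helmet £64.36: athletic equipment → 5.75% + 0% city = 5.75% → £3.70
Total tax = £20.56 + £6.42 + £1.22 + £3.70 = £31.90

£31.90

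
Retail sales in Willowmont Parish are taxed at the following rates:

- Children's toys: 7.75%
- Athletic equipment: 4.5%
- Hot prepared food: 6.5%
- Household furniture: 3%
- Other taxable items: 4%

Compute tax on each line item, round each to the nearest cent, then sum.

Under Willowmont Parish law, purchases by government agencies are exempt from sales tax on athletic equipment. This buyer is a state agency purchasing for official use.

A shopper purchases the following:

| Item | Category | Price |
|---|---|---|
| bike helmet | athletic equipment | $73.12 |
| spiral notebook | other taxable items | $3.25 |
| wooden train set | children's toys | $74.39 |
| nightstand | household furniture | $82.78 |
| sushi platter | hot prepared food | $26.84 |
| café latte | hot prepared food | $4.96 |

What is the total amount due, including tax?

$275.78

Bike helmet $73.12: athletic equipment, buyer-exempt → 0% → $0.00
Spiral notebook $3.25: other taxable items → 4% → $0.13
Wooden train set $74.39: children's toys → 7.75% → $5.77
Nightstand $82.78: household furniture → 3% → $2.48
Sushi platter $26.84: hot prepared food → 6.5% → $1.74
Café latte $4.96: hot prepared food → 6.5% → $0.32
Subtotal = $265.34; tax = $10.44; total due = $275.78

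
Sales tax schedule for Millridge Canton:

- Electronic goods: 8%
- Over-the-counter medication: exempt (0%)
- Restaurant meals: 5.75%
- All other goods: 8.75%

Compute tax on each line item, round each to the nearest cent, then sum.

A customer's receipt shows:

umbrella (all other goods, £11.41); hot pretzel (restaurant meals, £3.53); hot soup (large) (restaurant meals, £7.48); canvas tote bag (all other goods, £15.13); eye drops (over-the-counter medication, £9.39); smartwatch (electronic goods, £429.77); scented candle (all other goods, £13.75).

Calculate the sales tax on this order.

£38.53

Umbrella £11.41: all other goods → 8.75% → £1.00
Hot pretzel £3.53: restaurant meals → 5.75% → £0.20
Hot soup (large) £7.48: restaurant meals → 5.75% → £0.43
Canvas tote bag £15.13: all other goods → 8.75% → £1.32
Eye drops £9.39: over-the-counter medication → 0% → £0.00
Smartwatch £429.77: electronic goods → 8% → £34.38
Scented candle £13.75: all other goods → 8.75% → £1.20
Total tax = £1.00 + £0.20 + £0.43 + £1.32 + £34.38 + £1.20 = £38.53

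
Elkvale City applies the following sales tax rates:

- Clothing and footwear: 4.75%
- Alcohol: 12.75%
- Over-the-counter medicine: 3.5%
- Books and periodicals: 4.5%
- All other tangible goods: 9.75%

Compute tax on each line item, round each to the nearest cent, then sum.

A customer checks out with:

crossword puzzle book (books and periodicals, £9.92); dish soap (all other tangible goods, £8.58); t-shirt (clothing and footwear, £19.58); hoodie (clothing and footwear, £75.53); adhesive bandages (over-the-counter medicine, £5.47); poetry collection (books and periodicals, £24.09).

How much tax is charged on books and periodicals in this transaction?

Crossword puzzle book £9.92: books and periodicals → 4.5% → £0.45
Poetry collection £24.09: books and periodicals → 4.5% → £1.08
Tax on books and periodicals = £0.45 + £1.08 = £1.53

£1.53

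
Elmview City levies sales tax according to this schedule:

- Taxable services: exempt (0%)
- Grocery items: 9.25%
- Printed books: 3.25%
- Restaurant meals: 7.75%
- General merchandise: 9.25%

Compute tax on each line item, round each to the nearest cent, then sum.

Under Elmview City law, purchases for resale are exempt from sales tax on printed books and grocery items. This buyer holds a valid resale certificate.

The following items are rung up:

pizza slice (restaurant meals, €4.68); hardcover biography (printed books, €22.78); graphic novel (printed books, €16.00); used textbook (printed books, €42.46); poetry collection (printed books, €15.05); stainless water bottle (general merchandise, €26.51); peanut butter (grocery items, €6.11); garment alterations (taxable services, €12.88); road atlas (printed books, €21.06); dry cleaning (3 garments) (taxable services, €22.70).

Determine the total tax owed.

€2.81

Pizza slice €4.68: restaurant meals → 7.75% → €0.36
Hardcover biography €22.78: printed books, buyer-exempt → 0% → €0.00
Graphic novel €16.00: printed books, buyer-exempt → 0% → €0.00
Used textbook €42.46: printed books, buyer-exempt → 0% → €0.00
Poetry collection €15.05: printed books, buyer-exempt → 0% → €0.00
Stainless water bottle €26.51: general merchandise → 9.25% → €2.45
Peanut butter €6.11: grocery items, buyer-exempt → 0% → €0.00
Garment alterations €12.88: taxable services → 0% → €0.00
Road atlas €21.06: printed books, buyer-exempt → 0% → €0.00
Dry cleaning (3 garments) €22.70: taxable services → 0% → €0.00
Total tax = €0.36 + €2.45 = €2.81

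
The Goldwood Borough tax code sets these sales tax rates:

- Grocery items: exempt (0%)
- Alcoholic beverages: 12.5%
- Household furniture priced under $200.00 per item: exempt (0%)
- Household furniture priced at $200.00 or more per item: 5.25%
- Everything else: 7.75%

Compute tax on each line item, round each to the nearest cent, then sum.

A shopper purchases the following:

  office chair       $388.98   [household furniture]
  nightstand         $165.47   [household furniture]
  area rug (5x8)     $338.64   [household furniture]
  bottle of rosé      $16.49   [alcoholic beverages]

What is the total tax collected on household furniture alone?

Office chair $388.98: household furniture, $200.00 or more → 5.25% → $20.42
Nightstand $165.47: household furniture, under $200.00 → 0% → $0.00
Area rug (5x8) $338.64: household furniture, $200.00 or more → 5.25% → $17.78
Tax on household furniture = $20.42 + $0.00 + $17.78 = $38.20

$38.20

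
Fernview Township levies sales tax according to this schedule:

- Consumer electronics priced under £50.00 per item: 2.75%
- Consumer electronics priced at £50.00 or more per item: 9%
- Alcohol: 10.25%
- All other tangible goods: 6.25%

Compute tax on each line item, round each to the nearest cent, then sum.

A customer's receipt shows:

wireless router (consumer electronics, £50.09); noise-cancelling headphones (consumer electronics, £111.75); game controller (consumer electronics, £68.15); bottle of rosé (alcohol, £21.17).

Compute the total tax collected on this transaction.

£22.87

Wireless router £50.09: consumer electronics, £50.00 or more → 9% → £4.51
Noise-cancelling headphones £111.75: consumer electronics, £50.00 or more → 9% → £10.06
Game controller £68.15: consumer electronics, £50.00 or more → 9% → £6.13
Bottle of rosé £21.17: alcohol → 10.25% → £2.17
Total tax = £4.51 + £10.06 + £6.13 + £2.17 = £22.87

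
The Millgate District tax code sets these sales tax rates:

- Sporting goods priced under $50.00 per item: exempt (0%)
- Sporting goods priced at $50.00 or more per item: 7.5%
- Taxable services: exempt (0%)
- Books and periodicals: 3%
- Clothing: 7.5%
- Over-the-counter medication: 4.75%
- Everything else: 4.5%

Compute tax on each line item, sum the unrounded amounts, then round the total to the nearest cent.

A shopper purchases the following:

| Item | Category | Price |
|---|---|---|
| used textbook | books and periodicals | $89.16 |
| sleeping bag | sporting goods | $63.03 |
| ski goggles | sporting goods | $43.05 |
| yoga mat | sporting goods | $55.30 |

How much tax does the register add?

Used textbook $89.16: books and periodicals → 3% → $2.6748
Sleeping bag $63.03: sporting goods, $50.00 or more → 7.5% → $4.72725
Ski goggles $43.05: sporting goods, under $50.00 → 0% → $0.00
Yoga mat $55.30: sporting goods, $50.00 or more → 7.5% → $4.1475
Unrounded tax sum = $11.54955 → $11.55

$11.55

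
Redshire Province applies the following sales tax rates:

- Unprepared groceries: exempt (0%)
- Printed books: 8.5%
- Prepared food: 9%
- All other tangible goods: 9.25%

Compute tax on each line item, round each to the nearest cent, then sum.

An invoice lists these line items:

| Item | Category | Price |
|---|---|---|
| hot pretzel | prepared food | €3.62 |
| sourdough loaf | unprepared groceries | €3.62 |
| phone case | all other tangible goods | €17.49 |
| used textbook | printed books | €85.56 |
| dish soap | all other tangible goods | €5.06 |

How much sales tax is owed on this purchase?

€9.69

Hot pretzel €3.62: prepared food → 9% → €0.33
Sourdough loaf €3.62: unprepared groceries → 0% → €0.00
Phone case €17.49: all other tangible goods → 9.25% → €1.62
Used textbook €85.56: printed books → 8.5% → €7.27
Dish soap €5.06: all other tangible goods → 9.25% → €0.47
Total tax = €0.33 + €1.62 + €7.27 + €0.47 = €9.69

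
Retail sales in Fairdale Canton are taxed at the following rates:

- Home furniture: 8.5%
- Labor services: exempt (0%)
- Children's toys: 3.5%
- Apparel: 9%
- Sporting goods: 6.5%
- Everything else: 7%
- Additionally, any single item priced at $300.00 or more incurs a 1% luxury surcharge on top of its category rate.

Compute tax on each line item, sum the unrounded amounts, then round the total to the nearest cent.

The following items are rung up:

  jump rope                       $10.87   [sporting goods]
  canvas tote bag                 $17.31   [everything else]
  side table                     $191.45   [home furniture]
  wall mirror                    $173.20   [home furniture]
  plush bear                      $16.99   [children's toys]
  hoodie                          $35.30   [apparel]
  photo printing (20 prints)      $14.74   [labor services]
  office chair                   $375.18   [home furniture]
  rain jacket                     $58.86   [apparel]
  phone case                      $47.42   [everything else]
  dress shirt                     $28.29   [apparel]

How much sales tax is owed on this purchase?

$83.49

Jump rope $10.87: sporting goods → 6.5% → $0.70655
Canvas tote bag $17.31: everything else → 7% → $1.2117
Side table $191.45: home furniture → 8.5% → $16.27325
Wall mirror $173.20: home furniture → 8.5% → $14.722
Plush bear $16.99: children's toys → 3.5% → $0.59465
Hoodie $35.30: apparel → 9% → $3.177
Photo printing (20 prints) $14.74: labor services → 0% → $0.00
Office chair $375.18: home furniture → 8.5% + 1% surcharge = 9.5% → $35.6421
Rain jacket $58.86: apparel → 9% → $5.2974
Phone case $47.42: everything else → 7% → $3.3194
Dress shirt $28.29: apparel → 9% → $2.5461
Unrounded tax sum = $83.49015 → $83.49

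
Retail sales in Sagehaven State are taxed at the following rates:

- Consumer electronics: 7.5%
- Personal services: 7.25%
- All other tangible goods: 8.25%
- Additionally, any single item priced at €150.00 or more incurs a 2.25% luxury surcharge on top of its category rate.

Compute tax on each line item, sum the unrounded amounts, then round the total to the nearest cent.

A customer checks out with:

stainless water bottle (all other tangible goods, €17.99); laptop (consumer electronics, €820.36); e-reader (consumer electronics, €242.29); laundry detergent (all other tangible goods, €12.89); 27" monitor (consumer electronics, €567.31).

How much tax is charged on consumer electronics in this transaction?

€158.92

Laptop €820.36: consumer electronics → 7.5% + 2.25% surcharge = 9.75% → €79.9851
E-reader €242.29: consumer electronics → 7.5% + 2.25% surcharge = 9.75% → €23.623275
27" monitor €567.31: consumer electronics → 7.5% + 2.25% surcharge = 9.75% → €55.312725
Tax on consumer electronics: unrounded sum = €158.9211 → €158.92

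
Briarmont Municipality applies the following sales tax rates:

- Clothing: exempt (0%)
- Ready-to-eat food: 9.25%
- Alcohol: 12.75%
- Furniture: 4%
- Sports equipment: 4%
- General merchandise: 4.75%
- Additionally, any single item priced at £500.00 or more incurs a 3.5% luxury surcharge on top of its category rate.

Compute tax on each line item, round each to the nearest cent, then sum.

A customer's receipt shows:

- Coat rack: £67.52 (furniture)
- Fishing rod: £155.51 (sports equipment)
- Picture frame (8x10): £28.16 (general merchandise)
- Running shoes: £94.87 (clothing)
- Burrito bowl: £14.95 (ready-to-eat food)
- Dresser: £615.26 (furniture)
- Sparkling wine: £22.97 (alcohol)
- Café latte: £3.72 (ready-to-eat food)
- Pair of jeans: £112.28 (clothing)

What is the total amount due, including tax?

£1176.29

Coat rack £67.52: furniture → 4% → £2.70
Fishing rod £155.51: sports equipment → 4% → £6.22
Picture frame (8x10) £28.16: general merchandise → 4.75% → £1.34
Running shoes £94.87: clothing → 0% → £0.00
Burrito bowl £14.95: ready-to-eat food → 9.25% → £1.38
Dresser £615.26: furniture → 4% + 3.5% surcharge = 7.5% → £46.14
Sparkling wine £22.97: alcohol → 12.75% → £2.93
Café latte £3.72: ready-to-eat food → 9.25% → £0.34
Pair of jeans £112.28: clothing → 0% → £0.00
Subtotal = £1115.24; tax = £61.05; total due = £1176.29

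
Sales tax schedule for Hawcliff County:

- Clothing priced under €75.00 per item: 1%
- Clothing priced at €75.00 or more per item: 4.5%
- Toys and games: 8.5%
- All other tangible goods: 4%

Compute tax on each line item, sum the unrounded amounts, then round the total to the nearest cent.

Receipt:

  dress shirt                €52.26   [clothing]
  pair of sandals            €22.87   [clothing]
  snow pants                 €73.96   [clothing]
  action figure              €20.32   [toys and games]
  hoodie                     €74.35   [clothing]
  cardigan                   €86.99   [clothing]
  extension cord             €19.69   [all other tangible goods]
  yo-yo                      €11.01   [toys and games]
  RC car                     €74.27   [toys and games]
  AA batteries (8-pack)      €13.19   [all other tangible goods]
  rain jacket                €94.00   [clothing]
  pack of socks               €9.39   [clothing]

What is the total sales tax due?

Dress shirt €52.26: clothing, under €75.00 → 1% → €0.5226
Pair of sandals €22.87: clothing, under €75.00 → 1% → €0.2287
Snow pants €73.96: clothing, under €75.00 → 1% → €0.7396
Action figure €20.32: toys and games → 8.5% → €1.7272
Hoodie €74.35: clothing, under €75.00 → 1% → €0.7435
Cardigan €86.99: clothing, €75.00 or more → 4.5% → €3.91455
Extension cord €19.69: all other tangible goods → 4% → €0.7876
Yo-yo €11.01: toys and games → 8.5% → €0.93585
RC car €74.27: toys and games → 8.5% → €6.31295
AA batteries (8-pack) €13.19: all other tangible goods → 4% → €0.5276
Rain jacket €94.00: clothing, €75.00 or more → 4.5% → €4.23
Pack of socks €9.39: clothing, under €75.00 → 1% → €0.0939
Unrounded tax sum = €20.76405 → €20.76

€20.76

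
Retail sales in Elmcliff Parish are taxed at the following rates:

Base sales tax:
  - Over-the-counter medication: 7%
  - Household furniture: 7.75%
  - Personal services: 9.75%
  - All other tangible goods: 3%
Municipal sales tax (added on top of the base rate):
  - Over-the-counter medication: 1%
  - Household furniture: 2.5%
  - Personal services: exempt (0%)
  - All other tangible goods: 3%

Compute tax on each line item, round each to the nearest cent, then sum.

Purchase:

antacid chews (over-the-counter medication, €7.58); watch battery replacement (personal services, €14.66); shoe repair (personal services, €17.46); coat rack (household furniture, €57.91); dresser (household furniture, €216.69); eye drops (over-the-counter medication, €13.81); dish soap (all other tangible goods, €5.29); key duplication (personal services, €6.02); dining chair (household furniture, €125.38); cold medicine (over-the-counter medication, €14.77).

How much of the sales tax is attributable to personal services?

€3.72

Watch battery replacement €14.66: personal services → 9.75% + 0% municipal = 9.75% → €1.43
Shoe repair €17.46: personal services → 9.75% + 0% municipal = 9.75% → €1.70
Key duplication €6.02: personal services → 9.75% + 0% municipal = 9.75% → €0.59
Tax on personal services = €1.43 + €1.70 + €0.59 = €3.72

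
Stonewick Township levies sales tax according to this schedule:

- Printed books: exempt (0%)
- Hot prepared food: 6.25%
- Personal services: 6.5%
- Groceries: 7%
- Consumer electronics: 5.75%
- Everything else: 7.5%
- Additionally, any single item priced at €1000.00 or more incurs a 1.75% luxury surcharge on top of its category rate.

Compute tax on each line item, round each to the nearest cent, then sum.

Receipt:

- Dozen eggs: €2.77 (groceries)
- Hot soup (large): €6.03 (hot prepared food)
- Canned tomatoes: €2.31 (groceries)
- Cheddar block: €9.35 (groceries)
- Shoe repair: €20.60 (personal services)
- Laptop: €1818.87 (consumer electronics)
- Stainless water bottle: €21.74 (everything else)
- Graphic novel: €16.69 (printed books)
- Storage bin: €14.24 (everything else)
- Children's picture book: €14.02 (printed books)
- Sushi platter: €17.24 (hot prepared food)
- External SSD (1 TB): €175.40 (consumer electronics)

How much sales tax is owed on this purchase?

€153.01

Dozen eggs €2.77: groceries → 7% → €0.19
Hot soup (large) €6.03: hot prepared food → 6.25% → €0.38
Canned tomatoes €2.31: groceries → 7% → €0.16
Cheddar block €9.35: groceries → 7% → €0.65
Shoe repair €20.60: personal services → 6.5% → €1.34
Laptop €1818.87: consumer electronics → 5.75% + 1.75% surcharge = 7.5% → €136.42
Stainless water bottle €21.74: everything else → 7.5% → €1.63
Graphic novel €16.69: printed books → 0% → €0.00
Storage bin €14.24: everything else → 7.5% → €1.07
Children's picture book €14.02: printed books → 0% → €0.00
Sushi platter €17.24: hot prepared food → 6.25% → €1.08
External SSD (1 TB) €175.40: consumer electronics → 5.75% → €10.09
Total tax = €0.19 + €0.38 + €0.16 + €0.65 + €1.34 + €136.42 + €1.63 + €1.07 + €1.08 + €10.09 = €153.01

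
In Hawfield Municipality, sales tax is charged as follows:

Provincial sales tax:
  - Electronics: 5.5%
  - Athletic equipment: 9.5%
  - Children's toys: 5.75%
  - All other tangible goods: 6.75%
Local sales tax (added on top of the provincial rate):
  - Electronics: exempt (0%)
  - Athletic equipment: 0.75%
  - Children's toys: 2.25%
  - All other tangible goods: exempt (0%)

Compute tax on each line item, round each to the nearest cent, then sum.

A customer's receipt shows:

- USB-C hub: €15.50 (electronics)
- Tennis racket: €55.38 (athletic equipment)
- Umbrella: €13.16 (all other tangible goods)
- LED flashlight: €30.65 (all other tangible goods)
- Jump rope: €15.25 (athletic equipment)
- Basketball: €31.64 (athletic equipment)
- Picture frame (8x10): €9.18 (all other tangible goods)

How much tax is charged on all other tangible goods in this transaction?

Umbrella €13.16: all other tangible goods → 6.75% + 0% local = 6.75% → €0.89
LED flashlight €30.65: all other tangible goods → 6.75% + 0% local = 6.75% → €2.07
Picture frame (8x10) €9.18: all other tangible goods → 6.75% + 0% local = 6.75% → €0.62
Tax on all other tangible goods = €0.89 + €2.07 + €0.62 = €3.58

€3.58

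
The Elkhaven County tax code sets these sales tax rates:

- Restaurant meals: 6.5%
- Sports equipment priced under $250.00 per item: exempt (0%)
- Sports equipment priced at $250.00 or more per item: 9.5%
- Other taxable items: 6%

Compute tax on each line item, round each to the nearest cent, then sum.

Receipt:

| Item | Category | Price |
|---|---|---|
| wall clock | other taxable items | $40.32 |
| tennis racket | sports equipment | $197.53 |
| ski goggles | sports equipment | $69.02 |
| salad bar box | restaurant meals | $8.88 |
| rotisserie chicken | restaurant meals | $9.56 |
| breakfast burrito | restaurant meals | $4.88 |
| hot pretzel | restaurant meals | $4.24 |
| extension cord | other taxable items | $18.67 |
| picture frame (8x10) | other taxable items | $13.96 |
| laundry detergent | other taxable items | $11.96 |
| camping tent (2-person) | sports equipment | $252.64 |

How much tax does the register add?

Wall clock $40.32: other taxable items → 6% → $2.42
Tennis racket $197.53: sports equipment, under $250.00 → 0% → $0.00
Ski goggles $69.02: sports equipment, under $250.00 → 0% → $0.00
Salad bar box $8.88: restaurant meals → 6.5% → $0.58
Rotisserie chicken $9.56: restaurant meals → 6.5% → $0.62
Breakfast burrito $4.88: restaurant meals → 6.5% → $0.32
Hot pretzel $4.24: restaurant meals → 6.5% → $0.28
Extension cord $18.67: other taxable items → 6% → $1.12
Picture frame (8x10) $13.96: other taxable items → 6% → $0.84
Laundry detergent $11.96: other taxable items → 6% → $0.72
Camping tent (2-person) $252.64: sports equipment, $250.00 or more → 9.5% → $24.00
Total tax = $2.42 + $0.58 + $0.62 + $0.32 + $0.28 + $1.12 + $0.84 + $0.72 + $24.00 = $30.90

$30.90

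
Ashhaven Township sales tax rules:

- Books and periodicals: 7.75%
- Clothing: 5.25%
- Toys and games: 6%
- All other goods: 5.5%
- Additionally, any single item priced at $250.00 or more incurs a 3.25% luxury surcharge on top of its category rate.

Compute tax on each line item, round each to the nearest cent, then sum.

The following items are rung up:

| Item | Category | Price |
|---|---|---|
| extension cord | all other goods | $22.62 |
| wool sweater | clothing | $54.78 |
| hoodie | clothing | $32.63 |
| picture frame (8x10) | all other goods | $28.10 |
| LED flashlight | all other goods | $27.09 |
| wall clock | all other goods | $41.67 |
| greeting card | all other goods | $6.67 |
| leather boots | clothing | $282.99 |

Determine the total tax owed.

$35.58

Extension cord $22.62: all other goods → 5.5% → $1.24
Wool sweater $54.78: clothing → 5.25% → $2.88
Hoodie $32.63: clothing → 5.25% → $1.71
Picture frame (8x10) $28.10: all other goods → 5.5% → $1.55
LED flashlight $27.09: all other goods → 5.5% → $1.49
Wall clock $41.67: all other goods → 5.5% → $2.29
Greeting card $6.67: all other goods → 5.5% → $0.37
Leather boots $282.99: clothing → 5.25% + 3.25% surcharge = 8.5% → $24.05
Total tax = $1.24 + $2.88 + $1.71 + $1.55 + $1.49 + $2.29 + $0.37 + $24.05 = $35.58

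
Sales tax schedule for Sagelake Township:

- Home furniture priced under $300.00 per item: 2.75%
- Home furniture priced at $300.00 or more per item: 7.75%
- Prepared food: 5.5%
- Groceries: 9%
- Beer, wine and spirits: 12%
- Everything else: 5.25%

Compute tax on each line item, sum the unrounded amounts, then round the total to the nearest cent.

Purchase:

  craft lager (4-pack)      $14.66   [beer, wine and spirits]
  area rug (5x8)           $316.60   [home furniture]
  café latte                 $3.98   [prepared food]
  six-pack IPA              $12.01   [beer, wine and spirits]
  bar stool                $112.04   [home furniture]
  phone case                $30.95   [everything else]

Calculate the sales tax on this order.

$32.66

Craft lager (4-pack) $14.66: beer, wine and spirits → 12% → $1.7592
Area rug (5x8) $316.60: home furniture, $300.00 or more → 7.75% → $24.5365
Café latte $3.98: prepared food → 5.5% → $0.2189
Six-pack IPA $12.01: beer, wine and spirits → 12% → $1.4412
Bar stool $112.04: home furniture, under $300.00 → 2.75% → $3.0811
Phone case $30.95: everything else → 5.25% → $1.624875
Unrounded tax sum = $32.661775 → $32.66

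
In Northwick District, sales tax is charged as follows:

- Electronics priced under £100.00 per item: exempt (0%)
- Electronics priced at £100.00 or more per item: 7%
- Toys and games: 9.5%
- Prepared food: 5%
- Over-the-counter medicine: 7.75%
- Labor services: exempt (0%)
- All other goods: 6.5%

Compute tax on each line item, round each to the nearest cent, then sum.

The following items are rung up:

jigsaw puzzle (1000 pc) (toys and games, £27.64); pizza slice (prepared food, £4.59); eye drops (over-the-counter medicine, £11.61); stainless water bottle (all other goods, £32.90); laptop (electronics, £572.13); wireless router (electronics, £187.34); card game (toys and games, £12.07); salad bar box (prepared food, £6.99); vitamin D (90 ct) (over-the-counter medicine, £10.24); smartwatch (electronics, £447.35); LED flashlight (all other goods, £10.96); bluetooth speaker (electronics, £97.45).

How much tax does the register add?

Jigsaw puzzle (1000 pc) £27.64: toys and games → 9.5% → £2.63
Pizza slice £4.59: prepared food → 5% → £0.23
Eye drops £11.61: over-the-counter medicine → 7.75% → £0.90
Stainless water bottle £32.90: all other goods → 6.5% → £2.14
Laptop £572.13: electronics, £100.00 or more → 7% → £40.05
Wireless router £187.34: electronics, £100.00 or more → 7% → £13.11
Card game £12.07: toys and games → 9.5% → £1.15
Salad bar box £6.99: prepared food → 5% → £0.35
Vitamin D (90 ct) £10.24: over-the-counter medicine → 7.75% → £0.79
Smartwatch £447.35: electronics, £100.00 or more → 7% → £31.31
LED flashlight £10.96: all other goods → 6.5% → £0.71
Bluetooth speaker £97.45: electronics, under £100.00 → 0% → £0.00
Total tax = £2.63 + £0.23 + £0.90 + £2.14 + £40.05 + £13.11 + £1.15 + £0.35 + £0.79 + £31.31 + £0.71 = £93.37

£93.37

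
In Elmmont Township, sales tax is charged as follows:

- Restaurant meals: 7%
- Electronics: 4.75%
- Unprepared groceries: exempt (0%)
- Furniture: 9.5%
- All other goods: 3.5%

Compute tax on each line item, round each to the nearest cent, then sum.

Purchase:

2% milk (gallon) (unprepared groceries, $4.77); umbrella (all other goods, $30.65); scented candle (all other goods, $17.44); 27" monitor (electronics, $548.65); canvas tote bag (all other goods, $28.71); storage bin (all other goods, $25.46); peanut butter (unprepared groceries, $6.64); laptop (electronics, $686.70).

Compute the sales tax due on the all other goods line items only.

Umbrella $30.65: all other goods → 3.5% → $1.07
Scented candle $17.44: all other goods → 3.5% → $0.61
Canvas tote bag $28.71: all other goods → 3.5% → $1.00
Storage bin $25.46: all other goods → 3.5% → $0.89
Tax on all other goods = $1.07 + $0.61 + $1.00 + $0.89 = $3.57

$3.57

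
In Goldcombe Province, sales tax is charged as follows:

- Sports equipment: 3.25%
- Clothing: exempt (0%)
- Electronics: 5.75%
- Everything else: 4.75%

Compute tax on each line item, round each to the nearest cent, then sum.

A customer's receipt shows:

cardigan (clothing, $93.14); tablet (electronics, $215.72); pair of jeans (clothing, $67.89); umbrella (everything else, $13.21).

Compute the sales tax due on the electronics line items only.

$12.40

Tablet $215.72: electronics → 5.75% → $12.40
Tax on electronics = $12.40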